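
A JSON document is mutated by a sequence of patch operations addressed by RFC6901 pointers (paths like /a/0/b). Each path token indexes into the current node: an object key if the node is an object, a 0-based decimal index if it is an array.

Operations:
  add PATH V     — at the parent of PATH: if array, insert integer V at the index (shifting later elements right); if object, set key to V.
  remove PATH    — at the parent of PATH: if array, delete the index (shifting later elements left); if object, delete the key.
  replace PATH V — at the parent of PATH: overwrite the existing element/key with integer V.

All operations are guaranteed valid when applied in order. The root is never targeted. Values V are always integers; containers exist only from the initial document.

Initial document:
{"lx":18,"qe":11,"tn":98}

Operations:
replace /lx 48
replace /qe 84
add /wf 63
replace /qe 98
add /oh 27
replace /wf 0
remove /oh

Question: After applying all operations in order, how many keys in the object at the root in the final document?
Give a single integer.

Answer: 4

Derivation:
After op 1 (replace /lx 48): {"lx":48,"qe":11,"tn":98}
After op 2 (replace /qe 84): {"lx":48,"qe":84,"tn":98}
After op 3 (add /wf 63): {"lx":48,"qe":84,"tn":98,"wf":63}
After op 4 (replace /qe 98): {"lx":48,"qe":98,"tn":98,"wf":63}
After op 5 (add /oh 27): {"lx":48,"oh":27,"qe":98,"tn":98,"wf":63}
After op 6 (replace /wf 0): {"lx":48,"oh":27,"qe":98,"tn":98,"wf":0}
After op 7 (remove /oh): {"lx":48,"qe":98,"tn":98,"wf":0}
Size at the root: 4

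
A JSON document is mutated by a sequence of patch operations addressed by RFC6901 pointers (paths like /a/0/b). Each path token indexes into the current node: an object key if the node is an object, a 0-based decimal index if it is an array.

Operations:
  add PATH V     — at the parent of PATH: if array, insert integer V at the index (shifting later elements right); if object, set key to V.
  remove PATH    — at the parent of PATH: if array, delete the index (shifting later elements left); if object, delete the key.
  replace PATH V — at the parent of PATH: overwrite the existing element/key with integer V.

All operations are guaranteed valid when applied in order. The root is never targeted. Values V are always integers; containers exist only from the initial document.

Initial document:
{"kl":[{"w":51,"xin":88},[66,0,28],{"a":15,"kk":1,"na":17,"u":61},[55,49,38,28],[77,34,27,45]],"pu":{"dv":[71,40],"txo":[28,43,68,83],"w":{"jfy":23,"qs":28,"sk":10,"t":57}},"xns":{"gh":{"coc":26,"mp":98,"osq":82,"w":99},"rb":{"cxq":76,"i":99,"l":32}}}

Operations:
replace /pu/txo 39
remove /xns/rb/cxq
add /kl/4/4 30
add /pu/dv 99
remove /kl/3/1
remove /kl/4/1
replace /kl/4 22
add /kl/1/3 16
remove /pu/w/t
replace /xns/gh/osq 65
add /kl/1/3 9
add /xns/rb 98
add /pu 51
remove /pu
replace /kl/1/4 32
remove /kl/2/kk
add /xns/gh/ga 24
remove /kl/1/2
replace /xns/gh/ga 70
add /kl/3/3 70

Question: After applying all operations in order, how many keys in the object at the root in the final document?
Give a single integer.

After op 1 (replace /pu/txo 39): {"kl":[{"w":51,"xin":88},[66,0,28],{"a":15,"kk":1,"na":17,"u":61},[55,49,38,28],[77,34,27,45]],"pu":{"dv":[71,40],"txo":39,"w":{"jfy":23,"qs":28,"sk":10,"t":57}},"xns":{"gh":{"coc":26,"mp":98,"osq":82,"w":99},"rb":{"cxq":76,"i":99,"l":32}}}
After op 2 (remove /xns/rb/cxq): {"kl":[{"w":51,"xin":88},[66,0,28],{"a":15,"kk":1,"na":17,"u":61},[55,49,38,28],[77,34,27,45]],"pu":{"dv":[71,40],"txo":39,"w":{"jfy":23,"qs":28,"sk":10,"t":57}},"xns":{"gh":{"coc":26,"mp":98,"osq":82,"w":99},"rb":{"i":99,"l":32}}}
After op 3 (add /kl/4/4 30): {"kl":[{"w":51,"xin":88},[66,0,28],{"a":15,"kk":1,"na":17,"u":61},[55,49,38,28],[77,34,27,45,30]],"pu":{"dv":[71,40],"txo":39,"w":{"jfy":23,"qs":28,"sk":10,"t":57}},"xns":{"gh":{"coc":26,"mp":98,"osq":82,"w":99},"rb":{"i":99,"l":32}}}
After op 4 (add /pu/dv 99): {"kl":[{"w":51,"xin":88},[66,0,28],{"a":15,"kk":1,"na":17,"u":61},[55,49,38,28],[77,34,27,45,30]],"pu":{"dv":99,"txo":39,"w":{"jfy":23,"qs":28,"sk":10,"t":57}},"xns":{"gh":{"coc":26,"mp":98,"osq":82,"w":99},"rb":{"i":99,"l":32}}}
After op 5 (remove /kl/3/1): {"kl":[{"w":51,"xin":88},[66,0,28],{"a":15,"kk":1,"na":17,"u":61},[55,38,28],[77,34,27,45,30]],"pu":{"dv":99,"txo":39,"w":{"jfy":23,"qs":28,"sk":10,"t":57}},"xns":{"gh":{"coc":26,"mp":98,"osq":82,"w":99},"rb":{"i":99,"l":32}}}
After op 6 (remove /kl/4/1): {"kl":[{"w":51,"xin":88},[66,0,28],{"a":15,"kk":1,"na":17,"u":61},[55,38,28],[77,27,45,30]],"pu":{"dv":99,"txo":39,"w":{"jfy":23,"qs":28,"sk":10,"t":57}},"xns":{"gh":{"coc":26,"mp":98,"osq":82,"w":99},"rb":{"i":99,"l":32}}}
After op 7 (replace /kl/4 22): {"kl":[{"w":51,"xin":88},[66,0,28],{"a":15,"kk":1,"na":17,"u":61},[55,38,28],22],"pu":{"dv":99,"txo":39,"w":{"jfy":23,"qs":28,"sk":10,"t":57}},"xns":{"gh":{"coc":26,"mp":98,"osq":82,"w":99},"rb":{"i":99,"l":32}}}
After op 8 (add /kl/1/3 16): {"kl":[{"w":51,"xin":88},[66,0,28,16],{"a":15,"kk":1,"na":17,"u":61},[55,38,28],22],"pu":{"dv":99,"txo":39,"w":{"jfy":23,"qs":28,"sk":10,"t":57}},"xns":{"gh":{"coc":26,"mp":98,"osq":82,"w":99},"rb":{"i":99,"l":32}}}
After op 9 (remove /pu/w/t): {"kl":[{"w":51,"xin":88},[66,0,28,16],{"a":15,"kk":1,"na":17,"u":61},[55,38,28],22],"pu":{"dv":99,"txo":39,"w":{"jfy":23,"qs":28,"sk":10}},"xns":{"gh":{"coc":26,"mp":98,"osq":82,"w":99},"rb":{"i":99,"l":32}}}
After op 10 (replace /xns/gh/osq 65): {"kl":[{"w":51,"xin":88},[66,0,28,16],{"a":15,"kk":1,"na":17,"u":61},[55,38,28],22],"pu":{"dv":99,"txo":39,"w":{"jfy":23,"qs":28,"sk":10}},"xns":{"gh":{"coc":26,"mp":98,"osq":65,"w":99},"rb":{"i":99,"l":32}}}
After op 11 (add /kl/1/3 9): {"kl":[{"w":51,"xin":88},[66,0,28,9,16],{"a":15,"kk":1,"na":17,"u":61},[55,38,28],22],"pu":{"dv":99,"txo":39,"w":{"jfy":23,"qs":28,"sk":10}},"xns":{"gh":{"coc":26,"mp":98,"osq":65,"w":99},"rb":{"i":99,"l":32}}}
After op 12 (add /xns/rb 98): {"kl":[{"w":51,"xin":88},[66,0,28,9,16],{"a":15,"kk":1,"na":17,"u":61},[55,38,28],22],"pu":{"dv":99,"txo":39,"w":{"jfy":23,"qs":28,"sk":10}},"xns":{"gh":{"coc":26,"mp":98,"osq":65,"w":99},"rb":98}}
After op 13 (add /pu 51): {"kl":[{"w":51,"xin":88},[66,0,28,9,16],{"a":15,"kk":1,"na":17,"u":61},[55,38,28],22],"pu":51,"xns":{"gh":{"coc":26,"mp":98,"osq":65,"w":99},"rb":98}}
After op 14 (remove /pu): {"kl":[{"w":51,"xin":88},[66,0,28,9,16],{"a":15,"kk":1,"na":17,"u":61},[55,38,28],22],"xns":{"gh":{"coc":26,"mp":98,"osq":65,"w":99},"rb":98}}
After op 15 (replace /kl/1/4 32): {"kl":[{"w":51,"xin":88},[66,0,28,9,32],{"a":15,"kk":1,"na":17,"u":61},[55,38,28],22],"xns":{"gh":{"coc":26,"mp":98,"osq":65,"w":99},"rb":98}}
After op 16 (remove /kl/2/kk): {"kl":[{"w":51,"xin":88},[66,0,28,9,32],{"a":15,"na":17,"u":61},[55,38,28],22],"xns":{"gh":{"coc":26,"mp":98,"osq":65,"w":99},"rb":98}}
After op 17 (add /xns/gh/ga 24): {"kl":[{"w":51,"xin":88},[66,0,28,9,32],{"a":15,"na":17,"u":61},[55,38,28],22],"xns":{"gh":{"coc":26,"ga":24,"mp":98,"osq":65,"w":99},"rb":98}}
After op 18 (remove /kl/1/2): {"kl":[{"w":51,"xin":88},[66,0,9,32],{"a":15,"na":17,"u":61},[55,38,28],22],"xns":{"gh":{"coc":26,"ga":24,"mp":98,"osq":65,"w":99},"rb":98}}
After op 19 (replace /xns/gh/ga 70): {"kl":[{"w":51,"xin":88},[66,0,9,32],{"a":15,"na":17,"u":61},[55,38,28],22],"xns":{"gh":{"coc":26,"ga":70,"mp":98,"osq":65,"w":99},"rb":98}}
After op 20 (add /kl/3/3 70): {"kl":[{"w":51,"xin":88},[66,0,9,32],{"a":15,"na":17,"u":61},[55,38,28,70],22],"xns":{"gh":{"coc":26,"ga":70,"mp":98,"osq":65,"w":99},"rb":98}}
Size at the root: 2

Answer: 2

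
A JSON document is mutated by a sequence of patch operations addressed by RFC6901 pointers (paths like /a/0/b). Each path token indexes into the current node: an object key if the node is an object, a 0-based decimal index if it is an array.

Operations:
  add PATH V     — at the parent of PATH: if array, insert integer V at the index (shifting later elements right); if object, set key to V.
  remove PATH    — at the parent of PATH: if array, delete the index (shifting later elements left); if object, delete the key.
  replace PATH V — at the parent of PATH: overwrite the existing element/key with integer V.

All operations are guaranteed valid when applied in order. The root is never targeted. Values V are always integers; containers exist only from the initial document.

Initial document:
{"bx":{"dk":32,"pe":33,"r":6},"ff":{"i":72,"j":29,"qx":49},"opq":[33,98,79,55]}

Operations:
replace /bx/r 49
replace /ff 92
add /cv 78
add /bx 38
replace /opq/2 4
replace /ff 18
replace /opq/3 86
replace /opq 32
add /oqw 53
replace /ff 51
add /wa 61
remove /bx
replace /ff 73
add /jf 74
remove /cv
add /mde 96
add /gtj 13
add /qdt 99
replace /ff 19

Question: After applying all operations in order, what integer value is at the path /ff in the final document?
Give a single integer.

Answer: 19

Derivation:
After op 1 (replace /bx/r 49): {"bx":{"dk":32,"pe":33,"r":49},"ff":{"i":72,"j":29,"qx":49},"opq":[33,98,79,55]}
After op 2 (replace /ff 92): {"bx":{"dk":32,"pe":33,"r":49},"ff":92,"opq":[33,98,79,55]}
After op 3 (add /cv 78): {"bx":{"dk":32,"pe":33,"r":49},"cv":78,"ff":92,"opq":[33,98,79,55]}
After op 4 (add /bx 38): {"bx":38,"cv":78,"ff":92,"opq":[33,98,79,55]}
After op 5 (replace /opq/2 4): {"bx":38,"cv":78,"ff":92,"opq":[33,98,4,55]}
After op 6 (replace /ff 18): {"bx":38,"cv":78,"ff":18,"opq":[33,98,4,55]}
After op 7 (replace /opq/3 86): {"bx":38,"cv":78,"ff":18,"opq":[33,98,4,86]}
After op 8 (replace /opq 32): {"bx":38,"cv":78,"ff":18,"opq":32}
After op 9 (add /oqw 53): {"bx":38,"cv":78,"ff":18,"opq":32,"oqw":53}
After op 10 (replace /ff 51): {"bx":38,"cv":78,"ff":51,"opq":32,"oqw":53}
After op 11 (add /wa 61): {"bx":38,"cv":78,"ff":51,"opq":32,"oqw":53,"wa":61}
After op 12 (remove /bx): {"cv":78,"ff":51,"opq":32,"oqw":53,"wa":61}
After op 13 (replace /ff 73): {"cv":78,"ff":73,"opq":32,"oqw":53,"wa":61}
After op 14 (add /jf 74): {"cv":78,"ff":73,"jf":74,"opq":32,"oqw":53,"wa":61}
After op 15 (remove /cv): {"ff":73,"jf":74,"opq":32,"oqw":53,"wa":61}
After op 16 (add /mde 96): {"ff":73,"jf":74,"mde":96,"opq":32,"oqw":53,"wa":61}
After op 17 (add /gtj 13): {"ff":73,"gtj":13,"jf":74,"mde":96,"opq":32,"oqw":53,"wa":61}
After op 18 (add /qdt 99): {"ff":73,"gtj":13,"jf":74,"mde":96,"opq":32,"oqw":53,"qdt":99,"wa":61}
After op 19 (replace /ff 19): {"ff":19,"gtj":13,"jf":74,"mde":96,"opq":32,"oqw":53,"qdt":99,"wa":61}
Value at /ff: 19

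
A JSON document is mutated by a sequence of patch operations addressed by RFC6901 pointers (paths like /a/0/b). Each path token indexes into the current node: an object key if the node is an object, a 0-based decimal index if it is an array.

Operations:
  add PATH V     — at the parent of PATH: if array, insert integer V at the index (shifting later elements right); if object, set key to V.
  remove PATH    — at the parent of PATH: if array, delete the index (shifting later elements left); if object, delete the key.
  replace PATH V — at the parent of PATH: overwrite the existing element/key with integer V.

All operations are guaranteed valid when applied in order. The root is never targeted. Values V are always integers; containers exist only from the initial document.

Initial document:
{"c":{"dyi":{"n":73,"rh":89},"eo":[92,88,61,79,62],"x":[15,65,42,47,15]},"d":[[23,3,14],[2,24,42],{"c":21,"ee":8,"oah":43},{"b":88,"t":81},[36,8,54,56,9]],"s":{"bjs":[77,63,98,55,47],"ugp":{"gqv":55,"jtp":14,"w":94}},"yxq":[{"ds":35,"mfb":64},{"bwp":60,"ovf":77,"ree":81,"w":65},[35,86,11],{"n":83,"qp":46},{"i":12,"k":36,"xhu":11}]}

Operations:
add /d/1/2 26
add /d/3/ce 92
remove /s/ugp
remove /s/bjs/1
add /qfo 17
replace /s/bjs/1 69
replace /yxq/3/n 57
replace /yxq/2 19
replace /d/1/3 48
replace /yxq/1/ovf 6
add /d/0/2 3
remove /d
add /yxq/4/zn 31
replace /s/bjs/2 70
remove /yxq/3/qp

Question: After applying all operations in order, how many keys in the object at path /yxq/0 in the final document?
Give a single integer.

Answer: 2

Derivation:
After op 1 (add /d/1/2 26): {"c":{"dyi":{"n":73,"rh":89},"eo":[92,88,61,79,62],"x":[15,65,42,47,15]},"d":[[23,3,14],[2,24,26,42],{"c":21,"ee":8,"oah":43},{"b":88,"t":81},[36,8,54,56,9]],"s":{"bjs":[77,63,98,55,47],"ugp":{"gqv":55,"jtp":14,"w":94}},"yxq":[{"ds":35,"mfb":64},{"bwp":60,"ovf":77,"ree":81,"w":65},[35,86,11],{"n":83,"qp":46},{"i":12,"k":36,"xhu":11}]}
After op 2 (add /d/3/ce 92): {"c":{"dyi":{"n":73,"rh":89},"eo":[92,88,61,79,62],"x":[15,65,42,47,15]},"d":[[23,3,14],[2,24,26,42],{"c":21,"ee":8,"oah":43},{"b":88,"ce":92,"t":81},[36,8,54,56,9]],"s":{"bjs":[77,63,98,55,47],"ugp":{"gqv":55,"jtp":14,"w":94}},"yxq":[{"ds":35,"mfb":64},{"bwp":60,"ovf":77,"ree":81,"w":65},[35,86,11],{"n":83,"qp":46},{"i":12,"k":36,"xhu":11}]}
After op 3 (remove /s/ugp): {"c":{"dyi":{"n":73,"rh":89},"eo":[92,88,61,79,62],"x":[15,65,42,47,15]},"d":[[23,3,14],[2,24,26,42],{"c":21,"ee":8,"oah":43},{"b":88,"ce":92,"t":81},[36,8,54,56,9]],"s":{"bjs":[77,63,98,55,47]},"yxq":[{"ds":35,"mfb":64},{"bwp":60,"ovf":77,"ree":81,"w":65},[35,86,11],{"n":83,"qp":46},{"i":12,"k":36,"xhu":11}]}
After op 4 (remove /s/bjs/1): {"c":{"dyi":{"n":73,"rh":89},"eo":[92,88,61,79,62],"x":[15,65,42,47,15]},"d":[[23,3,14],[2,24,26,42],{"c":21,"ee":8,"oah":43},{"b":88,"ce":92,"t":81},[36,8,54,56,9]],"s":{"bjs":[77,98,55,47]},"yxq":[{"ds":35,"mfb":64},{"bwp":60,"ovf":77,"ree":81,"w":65},[35,86,11],{"n":83,"qp":46},{"i":12,"k":36,"xhu":11}]}
After op 5 (add /qfo 17): {"c":{"dyi":{"n":73,"rh":89},"eo":[92,88,61,79,62],"x":[15,65,42,47,15]},"d":[[23,3,14],[2,24,26,42],{"c":21,"ee":8,"oah":43},{"b":88,"ce":92,"t":81},[36,8,54,56,9]],"qfo":17,"s":{"bjs":[77,98,55,47]},"yxq":[{"ds":35,"mfb":64},{"bwp":60,"ovf":77,"ree":81,"w":65},[35,86,11],{"n":83,"qp":46},{"i":12,"k":36,"xhu":11}]}
After op 6 (replace /s/bjs/1 69): {"c":{"dyi":{"n":73,"rh":89},"eo":[92,88,61,79,62],"x":[15,65,42,47,15]},"d":[[23,3,14],[2,24,26,42],{"c":21,"ee":8,"oah":43},{"b":88,"ce":92,"t":81},[36,8,54,56,9]],"qfo":17,"s":{"bjs":[77,69,55,47]},"yxq":[{"ds":35,"mfb":64},{"bwp":60,"ovf":77,"ree":81,"w":65},[35,86,11],{"n":83,"qp":46},{"i":12,"k":36,"xhu":11}]}
After op 7 (replace /yxq/3/n 57): {"c":{"dyi":{"n":73,"rh":89},"eo":[92,88,61,79,62],"x":[15,65,42,47,15]},"d":[[23,3,14],[2,24,26,42],{"c":21,"ee":8,"oah":43},{"b":88,"ce":92,"t":81},[36,8,54,56,9]],"qfo":17,"s":{"bjs":[77,69,55,47]},"yxq":[{"ds":35,"mfb":64},{"bwp":60,"ovf":77,"ree":81,"w":65},[35,86,11],{"n":57,"qp":46},{"i":12,"k":36,"xhu":11}]}
After op 8 (replace /yxq/2 19): {"c":{"dyi":{"n":73,"rh":89},"eo":[92,88,61,79,62],"x":[15,65,42,47,15]},"d":[[23,3,14],[2,24,26,42],{"c":21,"ee":8,"oah":43},{"b":88,"ce":92,"t":81},[36,8,54,56,9]],"qfo":17,"s":{"bjs":[77,69,55,47]},"yxq":[{"ds":35,"mfb":64},{"bwp":60,"ovf":77,"ree":81,"w":65},19,{"n":57,"qp":46},{"i":12,"k":36,"xhu":11}]}
After op 9 (replace /d/1/3 48): {"c":{"dyi":{"n":73,"rh":89},"eo":[92,88,61,79,62],"x":[15,65,42,47,15]},"d":[[23,3,14],[2,24,26,48],{"c":21,"ee":8,"oah":43},{"b":88,"ce":92,"t":81},[36,8,54,56,9]],"qfo":17,"s":{"bjs":[77,69,55,47]},"yxq":[{"ds":35,"mfb":64},{"bwp":60,"ovf":77,"ree":81,"w":65},19,{"n":57,"qp":46},{"i":12,"k":36,"xhu":11}]}
After op 10 (replace /yxq/1/ovf 6): {"c":{"dyi":{"n":73,"rh":89},"eo":[92,88,61,79,62],"x":[15,65,42,47,15]},"d":[[23,3,14],[2,24,26,48],{"c":21,"ee":8,"oah":43},{"b":88,"ce":92,"t":81},[36,8,54,56,9]],"qfo":17,"s":{"bjs":[77,69,55,47]},"yxq":[{"ds":35,"mfb":64},{"bwp":60,"ovf":6,"ree":81,"w":65},19,{"n":57,"qp":46},{"i":12,"k":36,"xhu":11}]}
After op 11 (add /d/0/2 3): {"c":{"dyi":{"n":73,"rh":89},"eo":[92,88,61,79,62],"x":[15,65,42,47,15]},"d":[[23,3,3,14],[2,24,26,48],{"c":21,"ee":8,"oah":43},{"b":88,"ce":92,"t":81},[36,8,54,56,9]],"qfo":17,"s":{"bjs":[77,69,55,47]},"yxq":[{"ds":35,"mfb":64},{"bwp":60,"ovf":6,"ree":81,"w":65},19,{"n":57,"qp":46},{"i":12,"k":36,"xhu":11}]}
After op 12 (remove /d): {"c":{"dyi":{"n":73,"rh":89},"eo":[92,88,61,79,62],"x":[15,65,42,47,15]},"qfo":17,"s":{"bjs":[77,69,55,47]},"yxq":[{"ds":35,"mfb":64},{"bwp":60,"ovf":6,"ree":81,"w":65},19,{"n":57,"qp":46},{"i":12,"k":36,"xhu":11}]}
After op 13 (add /yxq/4/zn 31): {"c":{"dyi":{"n":73,"rh":89},"eo":[92,88,61,79,62],"x":[15,65,42,47,15]},"qfo":17,"s":{"bjs":[77,69,55,47]},"yxq":[{"ds":35,"mfb":64},{"bwp":60,"ovf":6,"ree":81,"w":65},19,{"n":57,"qp":46},{"i":12,"k":36,"xhu":11,"zn":31}]}
After op 14 (replace /s/bjs/2 70): {"c":{"dyi":{"n":73,"rh":89},"eo":[92,88,61,79,62],"x":[15,65,42,47,15]},"qfo":17,"s":{"bjs":[77,69,70,47]},"yxq":[{"ds":35,"mfb":64},{"bwp":60,"ovf":6,"ree":81,"w":65},19,{"n":57,"qp":46},{"i":12,"k":36,"xhu":11,"zn":31}]}
After op 15 (remove /yxq/3/qp): {"c":{"dyi":{"n":73,"rh":89},"eo":[92,88,61,79,62],"x":[15,65,42,47,15]},"qfo":17,"s":{"bjs":[77,69,70,47]},"yxq":[{"ds":35,"mfb":64},{"bwp":60,"ovf":6,"ree":81,"w":65},19,{"n":57},{"i":12,"k":36,"xhu":11,"zn":31}]}
Size at path /yxq/0: 2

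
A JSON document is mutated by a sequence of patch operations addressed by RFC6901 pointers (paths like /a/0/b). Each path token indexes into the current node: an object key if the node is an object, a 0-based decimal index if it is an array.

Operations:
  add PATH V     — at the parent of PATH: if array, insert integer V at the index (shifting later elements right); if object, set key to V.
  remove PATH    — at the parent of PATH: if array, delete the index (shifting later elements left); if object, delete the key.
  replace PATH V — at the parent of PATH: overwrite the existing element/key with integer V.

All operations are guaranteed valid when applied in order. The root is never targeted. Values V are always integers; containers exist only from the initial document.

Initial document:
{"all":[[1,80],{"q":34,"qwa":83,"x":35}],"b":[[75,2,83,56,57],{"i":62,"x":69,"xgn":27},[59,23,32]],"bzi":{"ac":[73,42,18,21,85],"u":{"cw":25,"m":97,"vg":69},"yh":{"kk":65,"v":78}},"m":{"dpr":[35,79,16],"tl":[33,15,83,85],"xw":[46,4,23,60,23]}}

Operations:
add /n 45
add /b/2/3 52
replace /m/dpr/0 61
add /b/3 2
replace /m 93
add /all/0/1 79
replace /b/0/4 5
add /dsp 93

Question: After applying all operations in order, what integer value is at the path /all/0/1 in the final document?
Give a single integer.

After op 1 (add /n 45): {"all":[[1,80],{"q":34,"qwa":83,"x":35}],"b":[[75,2,83,56,57],{"i":62,"x":69,"xgn":27},[59,23,32]],"bzi":{"ac":[73,42,18,21,85],"u":{"cw":25,"m":97,"vg":69},"yh":{"kk":65,"v":78}},"m":{"dpr":[35,79,16],"tl":[33,15,83,85],"xw":[46,4,23,60,23]},"n":45}
After op 2 (add /b/2/3 52): {"all":[[1,80],{"q":34,"qwa":83,"x":35}],"b":[[75,2,83,56,57],{"i":62,"x":69,"xgn":27},[59,23,32,52]],"bzi":{"ac":[73,42,18,21,85],"u":{"cw":25,"m":97,"vg":69},"yh":{"kk":65,"v":78}},"m":{"dpr":[35,79,16],"tl":[33,15,83,85],"xw":[46,4,23,60,23]},"n":45}
After op 3 (replace /m/dpr/0 61): {"all":[[1,80],{"q":34,"qwa":83,"x":35}],"b":[[75,2,83,56,57],{"i":62,"x":69,"xgn":27},[59,23,32,52]],"bzi":{"ac":[73,42,18,21,85],"u":{"cw":25,"m":97,"vg":69},"yh":{"kk":65,"v":78}},"m":{"dpr":[61,79,16],"tl":[33,15,83,85],"xw":[46,4,23,60,23]},"n":45}
After op 4 (add /b/3 2): {"all":[[1,80],{"q":34,"qwa":83,"x":35}],"b":[[75,2,83,56,57],{"i":62,"x":69,"xgn":27},[59,23,32,52],2],"bzi":{"ac":[73,42,18,21,85],"u":{"cw":25,"m":97,"vg":69},"yh":{"kk":65,"v":78}},"m":{"dpr":[61,79,16],"tl":[33,15,83,85],"xw":[46,4,23,60,23]},"n":45}
After op 5 (replace /m 93): {"all":[[1,80],{"q":34,"qwa":83,"x":35}],"b":[[75,2,83,56,57],{"i":62,"x":69,"xgn":27},[59,23,32,52],2],"bzi":{"ac":[73,42,18,21,85],"u":{"cw":25,"m":97,"vg":69},"yh":{"kk":65,"v":78}},"m":93,"n":45}
After op 6 (add /all/0/1 79): {"all":[[1,79,80],{"q":34,"qwa":83,"x":35}],"b":[[75,2,83,56,57],{"i":62,"x":69,"xgn":27},[59,23,32,52],2],"bzi":{"ac":[73,42,18,21,85],"u":{"cw":25,"m":97,"vg":69},"yh":{"kk":65,"v":78}},"m":93,"n":45}
After op 7 (replace /b/0/4 5): {"all":[[1,79,80],{"q":34,"qwa":83,"x":35}],"b":[[75,2,83,56,5],{"i":62,"x":69,"xgn":27},[59,23,32,52],2],"bzi":{"ac":[73,42,18,21,85],"u":{"cw":25,"m":97,"vg":69},"yh":{"kk":65,"v":78}},"m":93,"n":45}
After op 8 (add /dsp 93): {"all":[[1,79,80],{"q":34,"qwa":83,"x":35}],"b":[[75,2,83,56,5],{"i":62,"x":69,"xgn":27},[59,23,32,52],2],"bzi":{"ac":[73,42,18,21,85],"u":{"cw":25,"m":97,"vg":69},"yh":{"kk":65,"v":78}},"dsp":93,"m":93,"n":45}
Value at /all/0/1: 79

Answer: 79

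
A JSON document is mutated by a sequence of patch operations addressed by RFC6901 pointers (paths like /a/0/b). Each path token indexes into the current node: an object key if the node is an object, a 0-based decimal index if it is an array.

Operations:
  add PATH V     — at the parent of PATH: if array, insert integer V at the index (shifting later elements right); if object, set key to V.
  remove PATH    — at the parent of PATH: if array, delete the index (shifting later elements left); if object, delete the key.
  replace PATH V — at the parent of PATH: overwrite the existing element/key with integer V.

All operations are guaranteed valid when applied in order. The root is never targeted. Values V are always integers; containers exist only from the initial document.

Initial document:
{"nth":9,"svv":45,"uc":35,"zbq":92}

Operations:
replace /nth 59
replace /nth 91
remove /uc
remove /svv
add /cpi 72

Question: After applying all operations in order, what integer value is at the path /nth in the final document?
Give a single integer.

After op 1 (replace /nth 59): {"nth":59,"svv":45,"uc":35,"zbq":92}
After op 2 (replace /nth 91): {"nth":91,"svv":45,"uc":35,"zbq":92}
After op 3 (remove /uc): {"nth":91,"svv":45,"zbq":92}
After op 4 (remove /svv): {"nth":91,"zbq":92}
After op 5 (add /cpi 72): {"cpi":72,"nth":91,"zbq":92}
Value at /nth: 91

Answer: 91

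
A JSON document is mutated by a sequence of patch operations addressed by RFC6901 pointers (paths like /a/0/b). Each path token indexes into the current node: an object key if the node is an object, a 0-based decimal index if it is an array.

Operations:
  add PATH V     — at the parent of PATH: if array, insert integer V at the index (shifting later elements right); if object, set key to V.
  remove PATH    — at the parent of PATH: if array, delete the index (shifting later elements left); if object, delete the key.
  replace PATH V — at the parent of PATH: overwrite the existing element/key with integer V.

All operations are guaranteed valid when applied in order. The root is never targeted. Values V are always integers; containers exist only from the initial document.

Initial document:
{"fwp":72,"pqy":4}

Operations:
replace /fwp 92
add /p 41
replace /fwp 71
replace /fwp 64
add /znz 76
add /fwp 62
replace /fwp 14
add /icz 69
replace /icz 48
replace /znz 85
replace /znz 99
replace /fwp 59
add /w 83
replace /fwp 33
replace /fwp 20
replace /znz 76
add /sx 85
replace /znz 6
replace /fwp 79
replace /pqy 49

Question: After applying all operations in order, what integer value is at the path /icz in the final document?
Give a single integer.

After op 1 (replace /fwp 92): {"fwp":92,"pqy":4}
After op 2 (add /p 41): {"fwp":92,"p":41,"pqy":4}
After op 3 (replace /fwp 71): {"fwp":71,"p":41,"pqy":4}
After op 4 (replace /fwp 64): {"fwp":64,"p":41,"pqy":4}
After op 5 (add /znz 76): {"fwp":64,"p":41,"pqy":4,"znz":76}
After op 6 (add /fwp 62): {"fwp":62,"p":41,"pqy":4,"znz":76}
After op 7 (replace /fwp 14): {"fwp":14,"p":41,"pqy":4,"znz":76}
After op 8 (add /icz 69): {"fwp":14,"icz":69,"p":41,"pqy":4,"znz":76}
After op 9 (replace /icz 48): {"fwp":14,"icz":48,"p":41,"pqy":4,"znz":76}
After op 10 (replace /znz 85): {"fwp":14,"icz":48,"p":41,"pqy":4,"znz":85}
After op 11 (replace /znz 99): {"fwp":14,"icz":48,"p":41,"pqy":4,"znz":99}
After op 12 (replace /fwp 59): {"fwp":59,"icz":48,"p":41,"pqy":4,"znz":99}
After op 13 (add /w 83): {"fwp":59,"icz":48,"p":41,"pqy":4,"w":83,"znz":99}
After op 14 (replace /fwp 33): {"fwp":33,"icz":48,"p":41,"pqy":4,"w":83,"znz":99}
After op 15 (replace /fwp 20): {"fwp":20,"icz":48,"p":41,"pqy":4,"w":83,"znz":99}
After op 16 (replace /znz 76): {"fwp":20,"icz":48,"p":41,"pqy":4,"w":83,"znz":76}
After op 17 (add /sx 85): {"fwp":20,"icz":48,"p":41,"pqy":4,"sx":85,"w":83,"znz":76}
After op 18 (replace /znz 6): {"fwp":20,"icz":48,"p":41,"pqy":4,"sx":85,"w":83,"znz":6}
After op 19 (replace /fwp 79): {"fwp":79,"icz":48,"p":41,"pqy":4,"sx":85,"w":83,"znz":6}
After op 20 (replace /pqy 49): {"fwp":79,"icz":48,"p":41,"pqy":49,"sx":85,"w":83,"znz":6}
Value at /icz: 48

Answer: 48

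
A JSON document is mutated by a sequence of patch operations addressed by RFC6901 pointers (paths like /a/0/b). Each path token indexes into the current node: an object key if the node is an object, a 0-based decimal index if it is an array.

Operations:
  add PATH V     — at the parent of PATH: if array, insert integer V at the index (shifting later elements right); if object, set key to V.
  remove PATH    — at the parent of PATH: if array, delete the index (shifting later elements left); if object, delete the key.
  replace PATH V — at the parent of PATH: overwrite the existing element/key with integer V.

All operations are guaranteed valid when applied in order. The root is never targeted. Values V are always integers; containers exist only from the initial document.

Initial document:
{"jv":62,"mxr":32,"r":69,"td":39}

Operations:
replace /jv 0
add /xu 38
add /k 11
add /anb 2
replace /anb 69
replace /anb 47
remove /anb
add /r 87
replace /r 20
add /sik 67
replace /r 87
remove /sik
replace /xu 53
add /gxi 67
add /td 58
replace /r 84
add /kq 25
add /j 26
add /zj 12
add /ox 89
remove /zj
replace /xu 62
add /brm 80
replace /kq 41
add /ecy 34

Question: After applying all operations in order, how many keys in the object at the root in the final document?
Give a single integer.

After op 1 (replace /jv 0): {"jv":0,"mxr":32,"r":69,"td":39}
After op 2 (add /xu 38): {"jv":0,"mxr":32,"r":69,"td":39,"xu":38}
After op 3 (add /k 11): {"jv":0,"k":11,"mxr":32,"r":69,"td":39,"xu":38}
After op 4 (add /anb 2): {"anb":2,"jv":0,"k":11,"mxr":32,"r":69,"td":39,"xu":38}
After op 5 (replace /anb 69): {"anb":69,"jv":0,"k":11,"mxr":32,"r":69,"td":39,"xu":38}
After op 6 (replace /anb 47): {"anb":47,"jv":0,"k":11,"mxr":32,"r":69,"td":39,"xu":38}
After op 7 (remove /anb): {"jv":0,"k":11,"mxr":32,"r":69,"td":39,"xu":38}
After op 8 (add /r 87): {"jv":0,"k":11,"mxr":32,"r":87,"td":39,"xu":38}
After op 9 (replace /r 20): {"jv":0,"k":11,"mxr":32,"r":20,"td":39,"xu":38}
After op 10 (add /sik 67): {"jv":0,"k":11,"mxr":32,"r":20,"sik":67,"td":39,"xu":38}
After op 11 (replace /r 87): {"jv":0,"k":11,"mxr":32,"r":87,"sik":67,"td":39,"xu":38}
After op 12 (remove /sik): {"jv":0,"k":11,"mxr":32,"r":87,"td":39,"xu":38}
After op 13 (replace /xu 53): {"jv":0,"k":11,"mxr":32,"r":87,"td":39,"xu":53}
After op 14 (add /gxi 67): {"gxi":67,"jv":0,"k":11,"mxr":32,"r":87,"td":39,"xu":53}
After op 15 (add /td 58): {"gxi":67,"jv":0,"k":11,"mxr":32,"r":87,"td":58,"xu":53}
After op 16 (replace /r 84): {"gxi":67,"jv":0,"k":11,"mxr":32,"r":84,"td":58,"xu":53}
After op 17 (add /kq 25): {"gxi":67,"jv":0,"k":11,"kq":25,"mxr":32,"r":84,"td":58,"xu":53}
After op 18 (add /j 26): {"gxi":67,"j":26,"jv":0,"k":11,"kq":25,"mxr":32,"r":84,"td":58,"xu":53}
After op 19 (add /zj 12): {"gxi":67,"j":26,"jv":0,"k":11,"kq":25,"mxr":32,"r":84,"td":58,"xu":53,"zj":12}
After op 20 (add /ox 89): {"gxi":67,"j":26,"jv":0,"k":11,"kq":25,"mxr":32,"ox":89,"r":84,"td":58,"xu":53,"zj":12}
After op 21 (remove /zj): {"gxi":67,"j":26,"jv":0,"k":11,"kq":25,"mxr":32,"ox":89,"r":84,"td":58,"xu":53}
After op 22 (replace /xu 62): {"gxi":67,"j":26,"jv":0,"k":11,"kq":25,"mxr":32,"ox":89,"r":84,"td":58,"xu":62}
After op 23 (add /brm 80): {"brm":80,"gxi":67,"j":26,"jv":0,"k":11,"kq":25,"mxr":32,"ox":89,"r":84,"td":58,"xu":62}
After op 24 (replace /kq 41): {"brm":80,"gxi":67,"j":26,"jv":0,"k":11,"kq":41,"mxr":32,"ox":89,"r":84,"td":58,"xu":62}
After op 25 (add /ecy 34): {"brm":80,"ecy":34,"gxi":67,"j":26,"jv":0,"k":11,"kq":41,"mxr":32,"ox":89,"r":84,"td":58,"xu":62}
Size at the root: 12

Answer: 12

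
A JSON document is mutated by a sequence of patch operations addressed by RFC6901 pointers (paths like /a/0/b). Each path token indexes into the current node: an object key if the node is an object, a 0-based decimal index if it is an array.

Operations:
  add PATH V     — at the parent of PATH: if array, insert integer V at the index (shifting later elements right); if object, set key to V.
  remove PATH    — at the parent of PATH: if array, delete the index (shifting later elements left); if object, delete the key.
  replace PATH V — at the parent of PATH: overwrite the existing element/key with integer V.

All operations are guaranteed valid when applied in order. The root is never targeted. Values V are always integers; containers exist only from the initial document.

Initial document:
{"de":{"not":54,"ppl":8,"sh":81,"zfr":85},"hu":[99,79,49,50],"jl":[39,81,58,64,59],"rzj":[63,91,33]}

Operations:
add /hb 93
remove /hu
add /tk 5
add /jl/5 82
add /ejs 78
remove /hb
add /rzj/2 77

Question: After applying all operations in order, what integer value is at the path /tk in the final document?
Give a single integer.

Answer: 5

Derivation:
After op 1 (add /hb 93): {"de":{"not":54,"ppl":8,"sh":81,"zfr":85},"hb":93,"hu":[99,79,49,50],"jl":[39,81,58,64,59],"rzj":[63,91,33]}
After op 2 (remove /hu): {"de":{"not":54,"ppl":8,"sh":81,"zfr":85},"hb":93,"jl":[39,81,58,64,59],"rzj":[63,91,33]}
After op 3 (add /tk 5): {"de":{"not":54,"ppl":8,"sh":81,"zfr":85},"hb":93,"jl":[39,81,58,64,59],"rzj":[63,91,33],"tk":5}
After op 4 (add /jl/5 82): {"de":{"not":54,"ppl":8,"sh":81,"zfr":85},"hb":93,"jl":[39,81,58,64,59,82],"rzj":[63,91,33],"tk":5}
After op 5 (add /ejs 78): {"de":{"not":54,"ppl":8,"sh":81,"zfr":85},"ejs":78,"hb":93,"jl":[39,81,58,64,59,82],"rzj":[63,91,33],"tk":5}
After op 6 (remove /hb): {"de":{"not":54,"ppl":8,"sh":81,"zfr":85},"ejs":78,"jl":[39,81,58,64,59,82],"rzj":[63,91,33],"tk":5}
After op 7 (add /rzj/2 77): {"de":{"not":54,"ppl":8,"sh":81,"zfr":85},"ejs":78,"jl":[39,81,58,64,59,82],"rzj":[63,91,77,33],"tk":5}
Value at /tk: 5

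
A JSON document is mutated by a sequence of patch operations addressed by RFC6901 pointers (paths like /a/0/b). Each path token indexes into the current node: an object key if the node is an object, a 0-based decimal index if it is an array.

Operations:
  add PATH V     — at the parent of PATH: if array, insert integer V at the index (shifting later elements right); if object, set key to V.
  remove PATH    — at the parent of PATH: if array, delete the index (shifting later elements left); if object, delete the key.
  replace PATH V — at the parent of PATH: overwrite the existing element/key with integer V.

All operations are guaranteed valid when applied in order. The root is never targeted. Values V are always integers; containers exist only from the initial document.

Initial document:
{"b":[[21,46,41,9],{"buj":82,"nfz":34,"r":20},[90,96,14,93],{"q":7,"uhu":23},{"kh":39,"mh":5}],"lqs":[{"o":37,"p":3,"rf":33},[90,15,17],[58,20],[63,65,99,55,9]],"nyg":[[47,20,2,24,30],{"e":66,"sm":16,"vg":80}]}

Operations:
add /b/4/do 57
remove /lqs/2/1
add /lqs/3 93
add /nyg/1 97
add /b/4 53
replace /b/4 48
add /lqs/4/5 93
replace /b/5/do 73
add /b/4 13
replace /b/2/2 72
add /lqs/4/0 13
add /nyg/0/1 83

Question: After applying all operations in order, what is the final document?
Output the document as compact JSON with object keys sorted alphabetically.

After op 1 (add /b/4/do 57): {"b":[[21,46,41,9],{"buj":82,"nfz":34,"r":20},[90,96,14,93],{"q":7,"uhu":23},{"do":57,"kh":39,"mh":5}],"lqs":[{"o":37,"p":3,"rf":33},[90,15,17],[58,20],[63,65,99,55,9]],"nyg":[[47,20,2,24,30],{"e":66,"sm":16,"vg":80}]}
After op 2 (remove /lqs/2/1): {"b":[[21,46,41,9],{"buj":82,"nfz":34,"r":20},[90,96,14,93],{"q":7,"uhu":23},{"do":57,"kh":39,"mh":5}],"lqs":[{"o":37,"p":3,"rf":33},[90,15,17],[58],[63,65,99,55,9]],"nyg":[[47,20,2,24,30],{"e":66,"sm":16,"vg":80}]}
After op 3 (add /lqs/3 93): {"b":[[21,46,41,9],{"buj":82,"nfz":34,"r":20},[90,96,14,93],{"q":7,"uhu":23},{"do":57,"kh":39,"mh":5}],"lqs":[{"o":37,"p":3,"rf":33},[90,15,17],[58],93,[63,65,99,55,9]],"nyg":[[47,20,2,24,30],{"e":66,"sm":16,"vg":80}]}
After op 4 (add /nyg/1 97): {"b":[[21,46,41,9],{"buj":82,"nfz":34,"r":20},[90,96,14,93],{"q":7,"uhu":23},{"do":57,"kh":39,"mh":5}],"lqs":[{"o":37,"p":3,"rf":33},[90,15,17],[58],93,[63,65,99,55,9]],"nyg":[[47,20,2,24,30],97,{"e":66,"sm":16,"vg":80}]}
After op 5 (add /b/4 53): {"b":[[21,46,41,9],{"buj":82,"nfz":34,"r":20},[90,96,14,93],{"q":7,"uhu":23},53,{"do":57,"kh":39,"mh":5}],"lqs":[{"o":37,"p":3,"rf":33},[90,15,17],[58],93,[63,65,99,55,9]],"nyg":[[47,20,2,24,30],97,{"e":66,"sm":16,"vg":80}]}
After op 6 (replace /b/4 48): {"b":[[21,46,41,9],{"buj":82,"nfz":34,"r":20},[90,96,14,93],{"q":7,"uhu":23},48,{"do":57,"kh":39,"mh":5}],"lqs":[{"o":37,"p":3,"rf":33},[90,15,17],[58],93,[63,65,99,55,9]],"nyg":[[47,20,2,24,30],97,{"e":66,"sm":16,"vg":80}]}
After op 7 (add /lqs/4/5 93): {"b":[[21,46,41,9],{"buj":82,"nfz":34,"r":20},[90,96,14,93],{"q":7,"uhu":23},48,{"do":57,"kh":39,"mh":5}],"lqs":[{"o":37,"p":3,"rf":33},[90,15,17],[58],93,[63,65,99,55,9,93]],"nyg":[[47,20,2,24,30],97,{"e":66,"sm":16,"vg":80}]}
After op 8 (replace /b/5/do 73): {"b":[[21,46,41,9],{"buj":82,"nfz":34,"r":20},[90,96,14,93],{"q":7,"uhu":23},48,{"do":73,"kh":39,"mh":5}],"lqs":[{"o":37,"p":3,"rf":33},[90,15,17],[58],93,[63,65,99,55,9,93]],"nyg":[[47,20,2,24,30],97,{"e":66,"sm":16,"vg":80}]}
After op 9 (add /b/4 13): {"b":[[21,46,41,9],{"buj":82,"nfz":34,"r":20},[90,96,14,93],{"q":7,"uhu":23},13,48,{"do":73,"kh":39,"mh":5}],"lqs":[{"o":37,"p":3,"rf":33},[90,15,17],[58],93,[63,65,99,55,9,93]],"nyg":[[47,20,2,24,30],97,{"e":66,"sm":16,"vg":80}]}
After op 10 (replace /b/2/2 72): {"b":[[21,46,41,9],{"buj":82,"nfz":34,"r":20},[90,96,72,93],{"q":7,"uhu":23},13,48,{"do":73,"kh":39,"mh":5}],"lqs":[{"o":37,"p":3,"rf":33},[90,15,17],[58],93,[63,65,99,55,9,93]],"nyg":[[47,20,2,24,30],97,{"e":66,"sm":16,"vg":80}]}
After op 11 (add /lqs/4/0 13): {"b":[[21,46,41,9],{"buj":82,"nfz":34,"r":20},[90,96,72,93],{"q":7,"uhu":23},13,48,{"do":73,"kh":39,"mh":5}],"lqs":[{"o":37,"p":3,"rf":33},[90,15,17],[58],93,[13,63,65,99,55,9,93]],"nyg":[[47,20,2,24,30],97,{"e":66,"sm":16,"vg":80}]}
After op 12 (add /nyg/0/1 83): {"b":[[21,46,41,9],{"buj":82,"nfz":34,"r":20},[90,96,72,93],{"q":7,"uhu":23},13,48,{"do":73,"kh":39,"mh":5}],"lqs":[{"o":37,"p":3,"rf":33},[90,15,17],[58],93,[13,63,65,99,55,9,93]],"nyg":[[47,83,20,2,24,30],97,{"e":66,"sm":16,"vg":80}]}

Answer: {"b":[[21,46,41,9],{"buj":82,"nfz":34,"r":20},[90,96,72,93],{"q":7,"uhu":23},13,48,{"do":73,"kh":39,"mh":5}],"lqs":[{"o":37,"p":3,"rf":33},[90,15,17],[58],93,[13,63,65,99,55,9,93]],"nyg":[[47,83,20,2,24,30],97,{"e":66,"sm":16,"vg":80}]}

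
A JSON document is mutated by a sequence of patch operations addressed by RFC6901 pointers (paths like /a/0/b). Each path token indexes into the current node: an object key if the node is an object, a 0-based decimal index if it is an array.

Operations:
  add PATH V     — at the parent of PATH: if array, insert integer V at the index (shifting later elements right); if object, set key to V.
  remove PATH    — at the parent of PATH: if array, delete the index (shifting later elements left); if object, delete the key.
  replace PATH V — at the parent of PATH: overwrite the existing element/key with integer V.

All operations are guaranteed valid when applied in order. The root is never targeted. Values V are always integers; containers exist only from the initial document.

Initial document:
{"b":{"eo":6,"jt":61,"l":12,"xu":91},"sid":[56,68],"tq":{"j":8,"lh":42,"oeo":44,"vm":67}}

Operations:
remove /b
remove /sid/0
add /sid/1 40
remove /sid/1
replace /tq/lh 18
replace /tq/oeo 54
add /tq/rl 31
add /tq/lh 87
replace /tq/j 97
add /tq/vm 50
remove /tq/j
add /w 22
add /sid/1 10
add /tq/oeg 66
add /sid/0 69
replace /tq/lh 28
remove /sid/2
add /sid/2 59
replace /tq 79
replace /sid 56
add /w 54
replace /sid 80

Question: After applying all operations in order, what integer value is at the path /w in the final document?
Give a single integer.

After op 1 (remove /b): {"sid":[56,68],"tq":{"j":8,"lh":42,"oeo":44,"vm":67}}
After op 2 (remove /sid/0): {"sid":[68],"tq":{"j":8,"lh":42,"oeo":44,"vm":67}}
After op 3 (add /sid/1 40): {"sid":[68,40],"tq":{"j":8,"lh":42,"oeo":44,"vm":67}}
After op 4 (remove /sid/1): {"sid":[68],"tq":{"j":8,"lh":42,"oeo":44,"vm":67}}
After op 5 (replace /tq/lh 18): {"sid":[68],"tq":{"j":8,"lh":18,"oeo":44,"vm":67}}
After op 6 (replace /tq/oeo 54): {"sid":[68],"tq":{"j":8,"lh":18,"oeo":54,"vm":67}}
After op 7 (add /tq/rl 31): {"sid":[68],"tq":{"j":8,"lh":18,"oeo":54,"rl":31,"vm":67}}
After op 8 (add /tq/lh 87): {"sid":[68],"tq":{"j":8,"lh":87,"oeo":54,"rl":31,"vm":67}}
After op 9 (replace /tq/j 97): {"sid":[68],"tq":{"j":97,"lh":87,"oeo":54,"rl":31,"vm":67}}
After op 10 (add /tq/vm 50): {"sid":[68],"tq":{"j":97,"lh":87,"oeo":54,"rl":31,"vm":50}}
After op 11 (remove /tq/j): {"sid":[68],"tq":{"lh":87,"oeo":54,"rl":31,"vm":50}}
After op 12 (add /w 22): {"sid":[68],"tq":{"lh":87,"oeo":54,"rl":31,"vm":50},"w":22}
After op 13 (add /sid/1 10): {"sid":[68,10],"tq":{"lh":87,"oeo":54,"rl":31,"vm":50},"w":22}
After op 14 (add /tq/oeg 66): {"sid":[68,10],"tq":{"lh":87,"oeg":66,"oeo":54,"rl":31,"vm":50},"w":22}
After op 15 (add /sid/0 69): {"sid":[69,68,10],"tq":{"lh":87,"oeg":66,"oeo":54,"rl":31,"vm":50},"w":22}
After op 16 (replace /tq/lh 28): {"sid":[69,68,10],"tq":{"lh":28,"oeg":66,"oeo":54,"rl":31,"vm":50},"w":22}
After op 17 (remove /sid/2): {"sid":[69,68],"tq":{"lh":28,"oeg":66,"oeo":54,"rl":31,"vm":50},"w":22}
After op 18 (add /sid/2 59): {"sid":[69,68,59],"tq":{"lh":28,"oeg":66,"oeo":54,"rl":31,"vm":50},"w":22}
After op 19 (replace /tq 79): {"sid":[69,68,59],"tq":79,"w":22}
After op 20 (replace /sid 56): {"sid":56,"tq":79,"w":22}
After op 21 (add /w 54): {"sid":56,"tq":79,"w":54}
After op 22 (replace /sid 80): {"sid":80,"tq":79,"w":54}
Value at /w: 54

Answer: 54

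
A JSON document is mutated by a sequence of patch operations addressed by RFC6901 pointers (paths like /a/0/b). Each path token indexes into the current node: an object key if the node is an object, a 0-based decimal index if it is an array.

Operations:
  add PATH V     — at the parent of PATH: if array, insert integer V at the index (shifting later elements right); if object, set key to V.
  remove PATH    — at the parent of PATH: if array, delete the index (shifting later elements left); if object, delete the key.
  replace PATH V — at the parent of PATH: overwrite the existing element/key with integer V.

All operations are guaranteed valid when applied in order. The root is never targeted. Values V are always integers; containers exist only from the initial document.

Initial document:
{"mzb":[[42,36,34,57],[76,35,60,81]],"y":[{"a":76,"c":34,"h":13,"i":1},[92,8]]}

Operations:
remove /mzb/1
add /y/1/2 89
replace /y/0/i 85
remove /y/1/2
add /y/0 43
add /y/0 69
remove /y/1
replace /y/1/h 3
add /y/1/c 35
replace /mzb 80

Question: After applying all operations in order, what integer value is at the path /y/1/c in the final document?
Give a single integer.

Answer: 35

Derivation:
After op 1 (remove /mzb/1): {"mzb":[[42,36,34,57]],"y":[{"a":76,"c":34,"h":13,"i":1},[92,8]]}
After op 2 (add /y/1/2 89): {"mzb":[[42,36,34,57]],"y":[{"a":76,"c":34,"h":13,"i":1},[92,8,89]]}
After op 3 (replace /y/0/i 85): {"mzb":[[42,36,34,57]],"y":[{"a":76,"c":34,"h":13,"i":85},[92,8,89]]}
After op 4 (remove /y/1/2): {"mzb":[[42,36,34,57]],"y":[{"a":76,"c":34,"h":13,"i":85},[92,8]]}
After op 5 (add /y/0 43): {"mzb":[[42,36,34,57]],"y":[43,{"a":76,"c":34,"h":13,"i":85},[92,8]]}
After op 6 (add /y/0 69): {"mzb":[[42,36,34,57]],"y":[69,43,{"a":76,"c":34,"h":13,"i":85},[92,8]]}
After op 7 (remove /y/1): {"mzb":[[42,36,34,57]],"y":[69,{"a":76,"c":34,"h":13,"i":85},[92,8]]}
After op 8 (replace /y/1/h 3): {"mzb":[[42,36,34,57]],"y":[69,{"a":76,"c":34,"h":3,"i":85},[92,8]]}
After op 9 (add /y/1/c 35): {"mzb":[[42,36,34,57]],"y":[69,{"a":76,"c":35,"h":3,"i":85},[92,8]]}
After op 10 (replace /mzb 80): {"mzb":80,"y":[69,{"a":76,"c":35,"h":3,"i":85},[92,8]]}
Value at /y/1/c: 35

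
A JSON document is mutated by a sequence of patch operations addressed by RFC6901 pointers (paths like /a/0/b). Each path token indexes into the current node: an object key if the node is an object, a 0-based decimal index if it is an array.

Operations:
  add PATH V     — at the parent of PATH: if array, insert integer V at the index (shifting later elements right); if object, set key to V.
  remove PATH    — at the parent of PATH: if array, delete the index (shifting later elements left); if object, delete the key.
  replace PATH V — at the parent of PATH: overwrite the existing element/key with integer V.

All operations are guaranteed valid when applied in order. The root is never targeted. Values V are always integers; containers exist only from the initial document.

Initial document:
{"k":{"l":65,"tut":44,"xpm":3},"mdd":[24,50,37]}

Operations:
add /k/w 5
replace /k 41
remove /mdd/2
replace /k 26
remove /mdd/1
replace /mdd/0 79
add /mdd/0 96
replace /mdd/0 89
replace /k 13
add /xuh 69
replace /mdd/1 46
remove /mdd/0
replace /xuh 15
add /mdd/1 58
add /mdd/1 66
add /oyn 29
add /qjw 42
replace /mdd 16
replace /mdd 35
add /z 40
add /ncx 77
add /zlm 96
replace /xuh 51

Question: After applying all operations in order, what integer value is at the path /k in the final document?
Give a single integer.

Answer: 13

Derivation:
After op 1 (add /k/w 5): {"k":{"l":65,"tut":44,"w":5,"xpm":3},"mdd":[24,50,37]}
After op 2 (replace /k 41): {"k":41,"mdd":[24,50,37]}
After op 3 (remove /mdd/2): {"k":41,"mdd":[24,50]}
After op 4 (replace /k 26): {"k":26,"mdd":[24,50]}
After op 5 (remove /mdd/1): {"k":26,"mdd":[24]}
After op 6 (replace /mdd/0 79): {"k":26,"mdd":[79]}
After op 7 (add /mdd/0 96): {"k":26,"mdd":[96,79]}
After op 8 (replace /mdd/0 89): {"k":26,"mdd":[89,79]}
After op 9 (replace /k 13): {"k":13,"mdd":[89,79]}
After op 10 (add /xuh 69): {"k":13,"mdd":[89,79],"xuh":69}
After op 11 (replace /mdd/1 46): {"k":13,"mdd":[89,46],"xuh":69}
After op 12 (remove /mdd/0): {"k":13,"mdd":[46],"xuh":69}
After op 13 (replace /xuh 15): {"k":13,"mdd":[46],"xuh":15}
After op 14 (add /mdd/1 58): {"k":13,"mdd":[46,58],"xuh":15}
After op 15 (add /mdd/1 66): {"k":13,"mdd":[46,66,58],"xuh":15}
After op 16 (add /oyn 29): {"k":13,"mdd":[46,66,58],"oyn":29,"xuh":15}
After op 17 (add /qjw 42): {"k":13,"mdd":[46,66,58],"oyn":29,"qjw":42,"xuh":15}
After op 18 (replace /mdd 16): {"k":13,"mdd":16,"oyn":29,"qjw":42,"xuh":15}
After op 19 (replace /mdd 35): {"k":13,"mdd":35,"oyn":29,"qjw":42,"xuh":15}
After op 20 (add /z 40): {"k":13,"mdd":35,"oyn":29,"qjw":42,"xuh":15,"z":40}
After op 21 (add /ncx 77): {"k":13,"mdd":35,"ncx":77,"oyn":29,"qjw":42,"xuh":15,"z":40}
After op 22 (add /zlm 96): {"k":13,"mdd":35,"ncx":77,"oyn":29,"qjw":42,"xuh":15,"z":40,"zlm":96}
After op 23 (replace /xuh 51): {"k":13,"mdd":35,"ncx":77,"oyn":29,"qjw":42,"xuh":51,"z":40,"zlm":96}
Value at /k: 13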